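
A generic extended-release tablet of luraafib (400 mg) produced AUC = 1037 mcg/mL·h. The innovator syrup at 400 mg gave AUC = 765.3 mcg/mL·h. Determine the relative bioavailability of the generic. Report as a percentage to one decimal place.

F_rel = 135.5%

F_rel = (AUC_test/D_test) / (AUC_ref/D_ref)
      = (1037/400) / (765.3/400)
      = 2.5925 / 1.91325 = 1.3550 = 135.50%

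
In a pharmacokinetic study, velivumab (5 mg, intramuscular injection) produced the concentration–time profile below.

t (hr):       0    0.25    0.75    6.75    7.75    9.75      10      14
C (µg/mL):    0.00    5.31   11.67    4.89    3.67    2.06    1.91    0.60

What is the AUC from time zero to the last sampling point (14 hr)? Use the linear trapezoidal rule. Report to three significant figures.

Trapezoidal AUC_0→14:
  [0→0.25]: (0.00+5.31)/2 × 0.25 = 0.66375
  [0.25→0.75]: (5.31+11.67)/2 × 0.5 = 4.245
  [0.75→6.75]: (11.67+4.89)/2 × 6 = 49.68
  [6.75→7.75]: (4.89+3.67)/2 × 1 = 4.28
  [7.75→9.75]: (3.67+2.06)/2 × 2 = 5.73
  [9.75→10]: (2.06+1.91)/2 × 0.25 = 0.49625
  [10→14]: (1.91+0.60)/2 × 4 = 5.02
  Sum = 70.115 µg/mL·hr

AUC = 70.1 µg/mL·hr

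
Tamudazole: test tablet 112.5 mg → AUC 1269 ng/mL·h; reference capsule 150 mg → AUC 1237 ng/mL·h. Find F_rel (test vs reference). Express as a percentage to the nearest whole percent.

F_rel = 137%

F_rel = (AUC_test/D_test) / (AUC_ref/D_ref)
      = (1269/112.5) / (1237/150)
      = 11.28 / 8.24667 = 1.3678 = 136.78%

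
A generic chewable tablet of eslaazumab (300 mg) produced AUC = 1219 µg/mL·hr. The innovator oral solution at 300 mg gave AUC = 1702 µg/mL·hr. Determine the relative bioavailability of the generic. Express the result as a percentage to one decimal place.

F_rel = (AUC_test/D_test) / (AUC_ref/D_ref)
      = (1219/300) / (1702/300)
      = 4.06333 / 5.67333 = 0.7162 = 71.62%

F_rel = 71.6%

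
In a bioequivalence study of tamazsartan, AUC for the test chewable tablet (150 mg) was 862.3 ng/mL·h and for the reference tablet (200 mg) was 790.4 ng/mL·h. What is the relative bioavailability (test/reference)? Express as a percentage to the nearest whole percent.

F_rel = (AUC_test/D_test) / (AUC_ref/D_ref)
      = (862.3/150) / (790.4/200)
      = 5.74867 / 3.952 = 1.4546 = 145.46%

F_rel = 145%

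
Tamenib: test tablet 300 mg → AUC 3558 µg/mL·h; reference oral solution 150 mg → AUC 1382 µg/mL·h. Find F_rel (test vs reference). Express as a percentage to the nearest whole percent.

F_rel = (AUC_test/D_test) / (AUC_ref/D_ref)
      = (3558/300) / (1382/150)
      = 11.86 / 9.21333 = 1.2873 = 128.73%

F_rel = 129%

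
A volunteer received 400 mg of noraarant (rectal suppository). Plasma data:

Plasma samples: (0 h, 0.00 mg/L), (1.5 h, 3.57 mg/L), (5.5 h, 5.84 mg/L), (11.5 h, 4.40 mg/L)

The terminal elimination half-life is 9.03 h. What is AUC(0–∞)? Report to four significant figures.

AUC = 109.5 mg/L·h

Trapezoidal AUC_0→11.5:
  [0→1.5]: (0.00+3.57)/2 × 1.5 = 2.6775
  [1.5→5.5]: (3.57+5.84)/2 × 4 = 18.82
  [5.5→11.5]: (5.84+4.40)/2 × 6 = 30.72
  Sum = 52.2175 mg/L·h
k_e = ln2 / t½ = 0.693147 / 9.03 = 0.0768 h^-1
Extrapolated tail: C_last / k_e = 4.40 / 0.0768 = 57.292
AUC_0→∞ = 52.2175 + 57.292 = 109.5095 mg/L·h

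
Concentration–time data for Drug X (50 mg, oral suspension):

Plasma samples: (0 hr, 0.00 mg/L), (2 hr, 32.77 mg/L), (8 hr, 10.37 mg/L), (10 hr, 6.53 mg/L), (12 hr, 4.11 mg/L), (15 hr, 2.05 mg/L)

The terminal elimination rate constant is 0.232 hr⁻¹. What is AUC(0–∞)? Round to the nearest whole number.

Trapezoidal AUC_0→15:
  [0→2]: (0.00+32.77)/2 × 2 = 32.77
  [2→8]: (32.77+10.37)/2 × 6 = 129.42
  [8→10]: (10.37+6.53)/2 × 2 = 16.9
  [10→12]: (6.53+4.11)/2 × 2 = 10.64
  [12→15]: (4.11+2.05)/2 × 3 = 9.24
  Sum = 198.97 mg/L·hr
Extrapolated tail: C_last / k_e = 2.05 / 0.232 = 8.836
AUC_0→∞ = 198.97 + 8.836 = 207.806 mg/L·hr

AUC = 208 mg/L·hr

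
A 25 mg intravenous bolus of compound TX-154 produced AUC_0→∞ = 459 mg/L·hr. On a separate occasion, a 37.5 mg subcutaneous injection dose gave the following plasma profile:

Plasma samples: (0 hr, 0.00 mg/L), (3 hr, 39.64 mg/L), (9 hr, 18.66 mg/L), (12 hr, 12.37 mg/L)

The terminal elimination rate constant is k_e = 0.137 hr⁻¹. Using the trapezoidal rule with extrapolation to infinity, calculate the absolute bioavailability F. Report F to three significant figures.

Trapezoidal AUC_0→12 (subcutaneous injection):
  [0→3]: (0.00+39.64)/2 × 3 = 59.46
  [3→9]: (39.64+18.66)/2 × 6 = 174.9
  [9→12]: (18.66+12.37)/2 × 3 = 46.545
  Sum = 280.905 mg/L·hr
Tail: C_last/k_e = 12.37/0.137 = 90.292
AUC_0→∞ (subcutaneous injection) = 280.905 + 90.292 = 371.197 mg/L·hr
F = (AUC_ev/D_ev)/(AUC_iv/D_iv) = (371.197/37.5)/(459/25) = 9.89859/18.36 = 0.5391

F = 0.539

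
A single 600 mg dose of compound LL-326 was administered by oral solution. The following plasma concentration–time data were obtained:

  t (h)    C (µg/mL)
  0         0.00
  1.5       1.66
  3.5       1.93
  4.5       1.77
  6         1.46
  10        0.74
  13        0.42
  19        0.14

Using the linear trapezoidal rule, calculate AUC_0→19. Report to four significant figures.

AUC = 16.93 µg/mL·h

Trapezoidal AUC_0→19:
  [0→1.5]: (0.00+1.66)/2 × 1.5 = 1.245
  [1.5→3.5]: (1.66+1.93)/2 × 2 = 3.59
  [3.5→4.5]: (1.93+1.77)/2 × 1 = 1.85
  [4.5→6]: (1.77+1.46)/2 × 1.5 = 2.4225
  [6→10]: (1.46+0.74)/2 × 4 = 4.4
  [10→13]: (0.74+0.42)/2 × 3 = 1.74
  [13→19]: (0.42+0.14)/2 × 6 = 1.68
  Sum = 16.9275 µg/mL·h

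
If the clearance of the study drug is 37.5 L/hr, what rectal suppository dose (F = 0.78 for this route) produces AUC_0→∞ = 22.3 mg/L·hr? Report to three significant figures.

Dose = 1070 mg

Dose = CL × AUC_0→∞ / F
     = 37.5 × 22.3 / 0.78 = 1072.12 mg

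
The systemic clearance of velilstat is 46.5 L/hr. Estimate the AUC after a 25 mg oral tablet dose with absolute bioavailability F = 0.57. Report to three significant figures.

AUC_0→∞ = F × Dose / CL
        = 0.57 × 25 / 46.5 = 0.306452 mg/L·hr

AUC = 0.306 mg/L·hr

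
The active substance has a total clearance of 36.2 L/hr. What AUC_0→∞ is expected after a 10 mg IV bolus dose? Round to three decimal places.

AUC_0→∞ = Dose_iv / CL
        = 10 / 36.2 = 0.276243 mg/L·hr

AUC = 0.276 mg/L·hr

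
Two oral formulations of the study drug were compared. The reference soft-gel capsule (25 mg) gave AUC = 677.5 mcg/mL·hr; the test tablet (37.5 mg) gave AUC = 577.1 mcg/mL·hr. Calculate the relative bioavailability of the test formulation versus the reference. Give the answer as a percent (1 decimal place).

F_rel = 56.8%

F_rel = (AUC_test/D_test) / (AUC_ref/D_ref)
      = (577.1/37.5) / (677.5/25)
      = 15.3893 / 27.1 = 0.5679 = 56.79%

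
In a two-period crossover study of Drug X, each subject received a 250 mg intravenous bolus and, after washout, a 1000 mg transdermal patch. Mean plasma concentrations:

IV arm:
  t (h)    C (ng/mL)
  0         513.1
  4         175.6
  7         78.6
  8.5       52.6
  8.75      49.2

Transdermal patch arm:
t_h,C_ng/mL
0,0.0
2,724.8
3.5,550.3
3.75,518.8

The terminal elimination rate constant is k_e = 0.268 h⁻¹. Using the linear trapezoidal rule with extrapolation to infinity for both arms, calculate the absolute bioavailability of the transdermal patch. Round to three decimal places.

F = 0.457

Trapezoidal AUC_0→8.75 (IV):
  [0→4]: (513.1+175.6)/2 × 4 = 1377.4
  [4→7]: (175.6+78.6)/2 × 3 = 381.3
  [7→8.5]: (78.6+52.6)/2 × 1.5 = 98.4
  [8.5→8.75]: (52.6+49.2)/2 × 0.25 = 12.725
  Sum = 1869.825 ng/mL·h
IV tail: 49.2/0.268 = 183.582; AUC_iv,0→∞ = 1869.825 + 183.582 = 2053.407 ng/mL·h
Trapezoidal AUC_0→3.75 (transdermal patch):
  [0→2]: (0.0+724.8)/2 × 2 = 724.8
  [2→3.5]: (724.8+550.3)/2 × 1.5 = 956.325
  [3.5→3.75]: (550.3+518.8)/2 × 0.25 = 133.6375
  Sum = 1814.7625 ng/mL·h
transdermal patch tail: 518.8/0.268 = 1935.821; AUC_ev,0→∞ = 1814.7625 + 1935.821 = 3750.5835 ng/mL·h
F = (AUC_ev/D_ev)/(AUC_iv/D_iv) = (3750.5835/1000)/(2053.407/250) = 3.7505835/8.213628 = 0.4566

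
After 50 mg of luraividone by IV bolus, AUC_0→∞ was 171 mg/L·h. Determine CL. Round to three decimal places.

CL = Dose_iv / AUC_0→∞
   = 50 / 171 = 0.292398 L/h

CL = 0.292 L/h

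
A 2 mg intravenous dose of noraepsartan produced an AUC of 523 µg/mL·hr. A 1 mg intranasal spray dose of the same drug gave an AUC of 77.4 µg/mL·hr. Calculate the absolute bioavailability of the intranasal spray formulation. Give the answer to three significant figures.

F = 0.296

F = (AUC_ev / D_ev) / (AUC_iv / D_iv)
  = (77.4/1) / (523/2)
  = 77.4 / 261.5 = 0.2960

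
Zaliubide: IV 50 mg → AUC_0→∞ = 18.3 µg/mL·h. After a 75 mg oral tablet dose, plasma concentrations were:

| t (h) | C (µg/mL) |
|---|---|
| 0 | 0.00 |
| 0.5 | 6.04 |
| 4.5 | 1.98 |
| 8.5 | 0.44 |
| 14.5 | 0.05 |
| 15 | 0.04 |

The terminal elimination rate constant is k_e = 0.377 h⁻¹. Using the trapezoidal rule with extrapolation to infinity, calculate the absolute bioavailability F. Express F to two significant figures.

F = 0.87

Trapezoidal AUC_0→15 (oral tablet):
  [0→0.5]: (0.00+6.04)/2 × 0.5 = 1.51
  [0.5→4.5]: (6.04+1.98)/2 × 4 = 16.04
  [4.5→8.5]: (1.98+0.44)/2 × 4 = 4.84
  [8.5→14.5]: (0.44+0.05)/2 × 6 = 1.47
  [14.5→15]: (0.05+0.04)/2 × 0.5 = 0.0225
  Sum = 23.8825 µg/mL·h
Tail: C_last/k_e = 0.04/0.377 = 0.106
AUC_0→∞ (oral tablet) = 23.8825 + 0.106 = 23.9885 µg/mL·h
F = (AUC_ev/D_ev)/(AUC_iv/D_iv) = (23.9885/75)/(18.3/50) = 0.319847/0.366 = 0.8739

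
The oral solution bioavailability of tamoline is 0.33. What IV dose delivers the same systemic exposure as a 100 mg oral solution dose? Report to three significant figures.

Systemic exposure from an extravascular dose = F × D_ev, so the equivalent IV dose is F × D_ev.
D_iv = F × D_ev = 0.33 × 100 = 33 mg

D_iv = 33.0 mg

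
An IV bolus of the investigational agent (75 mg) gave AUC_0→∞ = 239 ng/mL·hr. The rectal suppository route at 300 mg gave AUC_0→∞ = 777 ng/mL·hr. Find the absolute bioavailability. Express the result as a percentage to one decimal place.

F = (AUC_ev / D_ev) / (AUC_iv / D_iv)
  = (777/300) / (239/75)
  = 2.59 / 3.18667 = 0.8128
  = 81.28%

F = 81.3%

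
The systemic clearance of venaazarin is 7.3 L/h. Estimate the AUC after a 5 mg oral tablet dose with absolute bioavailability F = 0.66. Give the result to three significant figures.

AUC_0→∞ = F × Dose / CL
        = 0.66 × 5 / 7.3 = 0.452055 mg/L·h

AUC = 0.452 mg/L·h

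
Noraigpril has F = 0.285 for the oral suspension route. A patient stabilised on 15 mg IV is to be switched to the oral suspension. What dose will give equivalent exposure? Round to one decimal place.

D_oral = 52.6 mg

For equal systemic exposure: F × D_ev = D_iv
D_ev = D_iv / F = 15 / 0.285 = 52.6316 mg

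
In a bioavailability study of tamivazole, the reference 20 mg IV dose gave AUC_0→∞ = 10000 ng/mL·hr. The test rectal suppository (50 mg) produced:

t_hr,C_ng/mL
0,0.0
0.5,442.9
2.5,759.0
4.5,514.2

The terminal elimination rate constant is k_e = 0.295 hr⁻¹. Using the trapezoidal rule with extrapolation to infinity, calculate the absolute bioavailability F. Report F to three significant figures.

Trapezoidal AUC_0→4.5 (rectal suppository):
  [0→0.5]: (0.0+442.9)/2 × 0.5 = 110.725
  [0.5→2.5]: (442.9+759.0)/2 × 2 = 1201.9
  [2.5→4.5]: (759.0+514.2)/2 × 2 = 1273.2
  Sum = 2585.825 ng/mL·hr
Tail: C_last/k_e = 514.2/0.295 = 1743.051
AUC_0→∞ (rectal suppository) = 2585.825 + 1743.051 = 4328.876 ng/mL·hr
F = (AUC_ev/D_ev)/(AUC_iv/D_iv) = (4328.876/50)/(10000/20) = 86.57752/500 = 0.1732

F = 0.173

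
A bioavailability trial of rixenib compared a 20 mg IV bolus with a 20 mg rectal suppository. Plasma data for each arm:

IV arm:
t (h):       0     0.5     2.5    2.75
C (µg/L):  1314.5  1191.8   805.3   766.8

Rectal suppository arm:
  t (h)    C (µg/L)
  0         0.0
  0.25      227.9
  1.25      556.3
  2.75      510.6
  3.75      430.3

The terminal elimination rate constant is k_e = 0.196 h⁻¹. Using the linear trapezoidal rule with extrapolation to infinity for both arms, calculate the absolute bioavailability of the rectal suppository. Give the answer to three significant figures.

F = 0.577

Trapezoidal AUC_0→2.75 (IV):
  [0→0.5]: (1314.5+1191.8)/2 × 0.5 = 626.575
  [0.5→2.5]: (1191.8+805.3)/2 × 2 = 1997.1
  [2.5→2.75]: (805.3+766.8)/2 × 0.25 = 196.5125
  Sum = 2820.1875 µg/L·h
IV tail: 766.8/0.196 = 3912.245; AUC_iv,0→∞ = 2820.1875 + 3912.245 = 6732.4325 µg/L·h
Trapezoidal AUC_0→3.75 (rectal suppository):
  [0→0.25]: (0.0+227.9)/2 × 0.25 = 28.4875
  [0.25→1.25]: (227.9+556.3)/2 × 1 = 392.1
  [1.25→2.75]: (556.3+510.6)/2 × 1.5 = 800.175
  [2.75→3.75]: (510.6+430.3)/2 × 1 = 470.45
  Sum = 1691.2125 µg/L·h
rectal suppository tail: 430.3/0.196 = 2195.408; AUC_ev,0→∞ = 1691.2125 + 2195.408 = 3886.6205 µg/L·h
F = (AUC_ev/D_ev)/(AUC_iv/D_iv) = (3886.6205/20)/(6732.4325/20) = 194.331/336.622 = 0.5773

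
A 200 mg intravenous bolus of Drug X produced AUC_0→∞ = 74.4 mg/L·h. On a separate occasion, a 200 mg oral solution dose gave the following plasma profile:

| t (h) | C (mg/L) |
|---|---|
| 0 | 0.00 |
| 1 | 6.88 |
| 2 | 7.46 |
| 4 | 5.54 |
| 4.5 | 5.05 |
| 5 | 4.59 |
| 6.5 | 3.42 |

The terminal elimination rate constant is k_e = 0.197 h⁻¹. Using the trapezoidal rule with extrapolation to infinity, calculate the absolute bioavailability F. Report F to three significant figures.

F = 0.699

Trapezoidal AUC_0→6.5 (oral solution):
  [0→1]: (0.00+6.88)/2 × 1 = 3.44
  [1→2]: (6.88+7.46)/2 × 1 = 7.17
  [2→4]: (7.46+5.54)/2 × 2 = 13.0
  [4→4.5]: (5.54+5.05)/2 × 0.5 = 2.6475
  [4.5→5]: (5.05+4.59)/2 × 0.5 = 2.41
  [5→6.5]: (4.59+3.42)/2 × 1.5 = 6.0075
  Sum = 34.675 mg/L·h
Tail: C_last/k_e = 3.42/0.197 = 17.360
AUC_0→∞ (oral solution) = 34.675 + 17.360 = 52.035 mg/L·h
F = (AUC_ev/D_ev)/(AUC_iv/D_iv) = (52.035/200)/(74.4/200) = 0.260175/0.372 = 0.6994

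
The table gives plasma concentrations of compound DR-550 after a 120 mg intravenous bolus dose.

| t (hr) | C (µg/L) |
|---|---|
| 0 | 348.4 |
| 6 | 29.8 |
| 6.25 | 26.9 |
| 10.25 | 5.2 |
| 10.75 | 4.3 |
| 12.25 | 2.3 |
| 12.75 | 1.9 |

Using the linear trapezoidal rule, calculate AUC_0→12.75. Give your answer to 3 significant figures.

Trapezoidal AUC_0→12.75:
  [0→6]: (348.4+29.8)/2 × 6 = 1134.6
  [6→6.25]: (29.8+26.9)/2 × 0.25 = 7.0875
  [6.25→10.25]: (26.9+5.2)/2 × 4 = 64.2
  [10.25→10.75]: (5.2+4.3)/2 × 0.5 = 2.375
  [10.75→12.25]: (4.3+2.3)/2 × 1.5 = 4.95
  [12.25→12.75]: (2.3+1.9)/2 × 0.5 = 1.05
  Sum = 1214.2625 µg/L·hr

AUC = 1210 µg/L·hr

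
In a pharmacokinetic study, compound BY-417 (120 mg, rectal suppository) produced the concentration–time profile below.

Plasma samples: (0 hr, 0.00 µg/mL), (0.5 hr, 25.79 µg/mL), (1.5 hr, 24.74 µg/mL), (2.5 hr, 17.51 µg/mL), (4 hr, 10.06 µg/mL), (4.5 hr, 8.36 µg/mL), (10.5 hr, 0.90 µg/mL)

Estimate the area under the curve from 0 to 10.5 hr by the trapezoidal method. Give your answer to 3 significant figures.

AUC = 106 µg/mL·hr

Trapezoidal AUC_0→10.5:
  [0→0.5]: (0.00+25.79)/2 × 0.5 = 6.4475
  [0.5→1.5]: (25.79+24.74)/2 × 1 = 25.265
  [1.5→2.5]: (24.74+17.51)/2 × 1 = 21.125
  [2.5→4]: (17.51+10.06)/2 × 1.5 = 20.6775
  [4→4.5]: (10.06+8.36)/2 × 0.5 = 4.605
  [4.5→10.5]: (8.36+0.90)/2 × 6 = 27.78
  Sum = 105.9 µg/mL·hr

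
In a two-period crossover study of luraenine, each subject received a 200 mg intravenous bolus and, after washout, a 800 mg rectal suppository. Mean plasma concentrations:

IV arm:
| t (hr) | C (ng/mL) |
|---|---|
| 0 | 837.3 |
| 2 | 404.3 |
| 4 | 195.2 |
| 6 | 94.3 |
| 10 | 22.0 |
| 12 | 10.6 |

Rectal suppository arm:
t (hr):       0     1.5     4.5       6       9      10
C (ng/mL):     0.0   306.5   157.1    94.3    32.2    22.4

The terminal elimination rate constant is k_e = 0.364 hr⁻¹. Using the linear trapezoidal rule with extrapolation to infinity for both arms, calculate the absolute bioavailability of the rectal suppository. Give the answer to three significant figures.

F = 0.144

Trapezoidal AUC_0→12 (IV):
  [0→2]: (837.3+404.3)/2 × 2 = 1241.6
  [2→4]: (404.3+195.2)/2 × 2 = 599.5
  [4→6]: (195.2+94.3)/2 × 2 = 289.5
  [6→10]: (94.3+22.0)/2 × 4 = 232.6
  [10→12]: (22.0+10.6)/2 × 2 = 32.6
  Sum = 2395.8 ng/mL·hr
IV tail: 10.6/0.364 = 29.121; AUC_iv,0→∞ = 2395.8 + 29.121 = 2424.921 ng/mL·hr
Trapezoidal AUC_0→10 (rectal suppository):
  [0→1.5]: (0.0+306.5)/2 × 1.5 = 229.875
  [1.5→4.5]: (306.5+157.1)/2 × 3 = 695.4
  [4.5→6]: (157.1+94.3)/2 × 1.5 = 188.55
  [6→9]: (94.3+32.2)/2 × 3 = 189.75
  [9→10]: (32.2+22.4)/2 × 1 = 27.3
  Sum = 1330.875 ng/mL·hr
rectal suppository tail: 22.4/0.364 = 61.538; AUC_ev,0→∞ = 1330.875 + 61.538 = 1392.413 ng/mL·hr
F = (AUC_ev/D_ev)/(AUC_iv/D_iv) = (1392.413/800)/(2424.921/200) = 1.74052/12.124605 = 0.1436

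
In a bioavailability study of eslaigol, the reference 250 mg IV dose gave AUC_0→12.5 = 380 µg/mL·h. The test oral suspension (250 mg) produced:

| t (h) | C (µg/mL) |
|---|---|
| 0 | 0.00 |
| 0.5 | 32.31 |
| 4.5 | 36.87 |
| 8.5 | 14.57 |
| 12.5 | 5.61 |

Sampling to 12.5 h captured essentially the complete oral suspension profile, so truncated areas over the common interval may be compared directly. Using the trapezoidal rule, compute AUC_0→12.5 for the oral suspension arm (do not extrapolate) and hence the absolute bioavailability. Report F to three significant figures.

F = 0.762

Trapezoidal AUC_0→12.5 (oral suspension):
  [0→0.5]: (0.00+32.31)/2 × 0.5 = 8.0775
  [0.5→4.5]: (32.31+36.87)/2 × 4 = 138.36
  [4.5→8.5]: (36.87+14.57)/2 × 4 = 102.88
  [8.5→12.5]: (14.57+5.61)/2 × 4 = 40.36
  Sum = 289.6775 µg/mL·h
F = (AUC_ev/D_ev)/(AUC_iv/D_iv) = (289.6775/250)/(380/250) = 1.15871/1.52 = 0.7623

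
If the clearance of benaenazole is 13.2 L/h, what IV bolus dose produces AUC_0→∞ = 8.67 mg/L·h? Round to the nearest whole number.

Dose = 114 mg

Dose_iv = CL × AUC_0→∞
     = 13.2 × 8.67 = 114.444 mg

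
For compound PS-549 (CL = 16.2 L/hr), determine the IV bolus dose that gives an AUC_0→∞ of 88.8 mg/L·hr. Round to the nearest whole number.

Dose = 1439 mg

Dose_iv = CL × AUC_0→∞
     = 16.2 × 88.8 = 1438.56 mg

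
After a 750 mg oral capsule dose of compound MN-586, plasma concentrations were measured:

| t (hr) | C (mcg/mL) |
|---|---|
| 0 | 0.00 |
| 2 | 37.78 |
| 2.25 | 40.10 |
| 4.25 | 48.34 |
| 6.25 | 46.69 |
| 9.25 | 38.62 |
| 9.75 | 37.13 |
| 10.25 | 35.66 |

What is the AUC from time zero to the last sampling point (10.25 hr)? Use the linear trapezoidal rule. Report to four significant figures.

Trapezoidal AUC_0→10.25:
  [0→2]: (0.00+37.78)/2 × 2 = 37.78
  [2→2.25]: (37.78+40.10)/2 × 0.25 = 9.735
  [2.25→4.25]: (40.10+48.34)/2 × 2 = 88.44
  [4.25→6.25]: (48.34+46.69)/2 × 2 = 95.03
  [6.25→9.25]: (46.69+38.62)/2 × 3 = 127.965
  [9.25→9.75]: (38.62+37.13)/2 × 0.5 = 18.9375
  [9.75→10.25]: (37.13+35.66)/2 × 0.5 = 18.1975
  Sum = 396.085 mcg/mL·hr

AUC = 396.1 mcg/mL·hr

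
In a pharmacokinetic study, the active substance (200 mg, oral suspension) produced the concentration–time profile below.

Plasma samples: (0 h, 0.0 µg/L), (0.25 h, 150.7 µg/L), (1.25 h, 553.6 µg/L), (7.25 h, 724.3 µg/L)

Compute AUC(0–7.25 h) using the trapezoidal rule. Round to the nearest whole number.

AUC = 4205 µg/L·h

Trapezoidal AUC_0→7.25:
  [0→0.25]: (0.0+150.7)/2 × 0.25 = 18.8375
  [0.25→1.25]: (150.7+553.6)/2 × 1 = 352.15
  [1.25→7.25]: (553.6+724.3)/2 × 6 = 3833.7
  Sum = 4204.6875 µg/L·h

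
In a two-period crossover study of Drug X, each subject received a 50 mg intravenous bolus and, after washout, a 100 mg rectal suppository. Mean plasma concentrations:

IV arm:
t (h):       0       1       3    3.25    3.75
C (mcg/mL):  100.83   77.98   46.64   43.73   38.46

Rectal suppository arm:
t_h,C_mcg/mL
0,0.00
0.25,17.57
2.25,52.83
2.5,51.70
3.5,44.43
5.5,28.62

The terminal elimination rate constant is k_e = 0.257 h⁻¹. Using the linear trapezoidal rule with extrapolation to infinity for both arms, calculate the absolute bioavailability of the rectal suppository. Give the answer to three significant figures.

F = 0.402

Trapezoidal AUC_0→3.75 (IV):
  [0→1]: (100.83+77.98)/2 × 1 = 89.405
  [1→3]: (77.98+46.64)/2 × 2 = 124.62
  [3→3.25]: (46.64+43.73)/2 × 0.25 = 11.29625
  [3.25→3.75]: (43.73+38.46)/2 × 0.5 = 20.5475
  Sum = 245.86875 mcg/mL·h
IV tail: 38.46/0.257 = 149.650; AUC_iv,0→∞ = 245.86875 + 149.650 = 395.51875 mcg/mL·h
Trapezoidal AUC_0→5.5 (rectal suppository):
  [0→0.25]: (0.00+17.57)/2 × 0.25 = 2.19625
  [0.25→2.25]: (17.57+52.83)/2 × 2 = 70.4
  [2.25→2.5]: (52.83+51.70)/2 × 0.25 = 13.06625
  [2.5→3.5]: (51.70+44.43)/2 × 1 = 48.065
  [3.5→5.5]: (44.43+28.62)/2 × 2 = 73.05
  Sum = 206.7775 mcg/mL·h
rectal suppository tail: 28.62/0.257 = 111.362; AUC_ev,0→∞ = 206.7775 + 111.362 = 318.1395 mcg/mL·h
F = (AUC_ev/D_ev)/(AUC_iv/D_iv) = (318.1395/100)/(395.51875/50) = 3.181395/7.910375 = 0.4022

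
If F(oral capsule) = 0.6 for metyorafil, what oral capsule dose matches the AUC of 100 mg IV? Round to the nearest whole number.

For equal systemic exposure: F × D_ev = D_iv
D_ev = D_iv / F = 100 / 0.6 = 166.667 mg

D_oral = 167 mg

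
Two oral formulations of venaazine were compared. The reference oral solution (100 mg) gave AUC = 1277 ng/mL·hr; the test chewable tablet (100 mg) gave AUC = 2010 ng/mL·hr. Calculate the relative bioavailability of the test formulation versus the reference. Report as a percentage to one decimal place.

F_rel = (AUC_test/D_test) / (AUC_ref/D_ref)
      = (2010/100) / (1277/100)
      = 20.1 / 12.77 = 1.5740 = 157.40%

F_rel = 157.4%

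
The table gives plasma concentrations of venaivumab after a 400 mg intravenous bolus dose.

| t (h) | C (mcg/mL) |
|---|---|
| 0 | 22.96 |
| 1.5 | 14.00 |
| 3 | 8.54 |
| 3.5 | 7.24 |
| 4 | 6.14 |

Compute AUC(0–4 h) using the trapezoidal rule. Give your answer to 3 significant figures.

AUC = 51.9 mcg/mL·h

Trapezoidal AUC_0→4:
  [0→1.5]: (22.96+14.00)/2 × 1.5 = 27.72
  [1.5→3]: (14.00+8.54)/2 × 1.5 = 16.905
  [3→3.5]: (8.54+7.24)/2 × 0.5 = 3.945
  [3.5→4]: (7.24+6.14)/2 × 0.5 = 3.345
  Sum = 51.915 mcg/mL·h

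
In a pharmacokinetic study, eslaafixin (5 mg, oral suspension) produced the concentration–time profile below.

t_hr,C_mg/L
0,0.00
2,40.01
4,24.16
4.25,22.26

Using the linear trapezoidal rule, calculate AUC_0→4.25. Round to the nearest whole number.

Trapezoidal AUC_0→4.25:
  [0→2]: (0.00+40.01)/2 × 2 = 40.01
  [2→4]: (40.01+24.16)/2 × 2 = 64.17
  [4→4.25]: (24.16+22.26)/2 × 0.25 = 5.8025
  Sum = 109.9825 mg/L·hr

AUC = 110 mg/L·hr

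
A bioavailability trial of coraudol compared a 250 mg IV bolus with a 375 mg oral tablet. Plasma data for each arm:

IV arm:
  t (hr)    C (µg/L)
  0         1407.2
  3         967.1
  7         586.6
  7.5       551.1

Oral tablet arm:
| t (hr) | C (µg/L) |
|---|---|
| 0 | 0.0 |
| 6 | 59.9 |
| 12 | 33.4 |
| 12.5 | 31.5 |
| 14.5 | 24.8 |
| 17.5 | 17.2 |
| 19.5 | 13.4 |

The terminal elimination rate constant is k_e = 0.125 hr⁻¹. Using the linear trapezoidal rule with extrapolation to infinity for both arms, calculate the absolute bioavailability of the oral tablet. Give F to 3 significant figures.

F = 0.0430

Trapezoidal AUC_0→7.5 (IV):
  [0→3]: (1407.2+967.1)/2 × 3 = 3561.45
  [3→7]: (967.1+586.6)/2 × 4 = 3107.4
  [7→7.5]: (586.6+551.1)/2 × 0.5 = 284.425
  Sum = 6953.275 µg/L·hr
IV tail: 551.1/0.125 = 4408.800; AUC_iv,0→∞ = 6953.275 + 4408.800 = 11362.075 µg/L·hr
Trapezoidal AUC_0→19.5 (oral tablet):
  [0→6]: (0.0+59.9)/2 × 6 = 179.7
  [6→12]: (59.9+33.4)/2 × 6 = 279.9
  [12→12.5]: (33.4+31.5)/2 × 0.5 = 16.225
  [12.5→14.5]: (31.5+24.8)/2 × 2 = 56.3
  [14.5→17.5]: (24.8+17.2)/2 × 3 = 63.0
  [17.5→19.5]: (17.2+13.4)/2 × 2 = 30.6
  Sum = 625.725 µg/L·hr
oral tablet tail: 13.4/0.125 = 107.200; AUC_ev,0→∞ = 625.725 + 107.200 = 732.925 µg/L·hr
F = (AUC_ev/D_ev)/(AUC_iv/D_iv) = (732.925/375)/(11362.075/250) = 1.95447/45.4483 = 0.0430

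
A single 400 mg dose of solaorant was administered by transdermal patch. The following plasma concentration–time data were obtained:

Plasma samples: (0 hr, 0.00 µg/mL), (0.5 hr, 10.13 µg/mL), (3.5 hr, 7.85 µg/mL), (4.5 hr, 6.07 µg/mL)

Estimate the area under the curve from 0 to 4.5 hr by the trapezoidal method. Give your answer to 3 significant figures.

AUC = 36.5 µg/mL·hr

Trapezoidal AUC_0→4.5:
  [0→0.5]: (0.00+10.13)/2 × 0.5 = 2.5325
  [0.5→3.5]: (10.13+7.85)/2 × 3 = 26.97
  [3.5→4.5]: (7.85+6.07)/2 × 1 = 6.96
  Sum = 36.4625 µg/mL·hr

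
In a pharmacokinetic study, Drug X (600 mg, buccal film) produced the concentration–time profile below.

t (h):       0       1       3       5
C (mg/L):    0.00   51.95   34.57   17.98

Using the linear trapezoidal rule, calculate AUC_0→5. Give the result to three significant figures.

AUC = 165 mg/L·h

Trapezoidal AUC_0→5:
  [0→1]: (0.00+51.95)/2 × 1 = 25.975
  [1→3]: (51.95+34.57)/2 × 2 = 86.52
  [3→5]: (34.57+17.98)/2 × 2 = 52.55
  Sum = 165.045 mg/L·h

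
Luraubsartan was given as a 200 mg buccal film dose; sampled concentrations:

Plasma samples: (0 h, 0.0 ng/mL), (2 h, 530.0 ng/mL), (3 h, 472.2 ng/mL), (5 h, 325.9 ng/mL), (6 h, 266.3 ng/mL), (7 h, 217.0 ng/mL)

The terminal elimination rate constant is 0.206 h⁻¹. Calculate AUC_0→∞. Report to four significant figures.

Trapezoidal AUC_0→7:
  [0→2]: (0.0+530.0)/2 × 2 = 530.0
  [2→3]: (530.0+472.2)/2 × 1 = 501.1
  [3→5]: (472.2+325.9)/2 × 2 = 798.1
  [5→6]: (325.9+266.3)/2 × 1 = 296.1
  [6→7]: (266.3+217.0)/2 × 1 = 241.65
  Sum = 2366.95 ng/mL·h
Extrapolated tail: C_last / k_e = 217.0 / 0.206 = 1053.398
AUC_0→∞ = 2366.95 + 1053.398 = 3420.348 ng/mL·h

AUC = 3420 ng/mL·h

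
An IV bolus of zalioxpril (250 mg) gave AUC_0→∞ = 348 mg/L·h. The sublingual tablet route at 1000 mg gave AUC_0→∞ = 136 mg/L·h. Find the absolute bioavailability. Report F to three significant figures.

F = (AUC_ev / D_ev) / (AUC_iv / D_iv)
  = (136/1000) / (348/250)
  = 0.136 / 1.392 = 0.0977

F = 0.0977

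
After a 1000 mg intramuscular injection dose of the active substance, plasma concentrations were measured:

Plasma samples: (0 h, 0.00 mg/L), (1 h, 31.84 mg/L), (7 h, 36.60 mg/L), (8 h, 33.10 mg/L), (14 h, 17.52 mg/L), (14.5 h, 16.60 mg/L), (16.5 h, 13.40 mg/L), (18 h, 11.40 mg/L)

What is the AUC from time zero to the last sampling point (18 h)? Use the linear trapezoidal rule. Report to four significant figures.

AUC = 465.1 mg/L·h

Trapezoidal AUC_0→18:
  [0→1]: (0.00+31.84)/2 × 1 = 15.92
  [1→7]: (31.84+36.60)/2 × 6 = 205.32
  [7→8]: (36.60+33.10)/2 × 1 = 34.85
  [8→14]: (33.10+17.52)/2 × 6 = 151.86
  [14→14.5]: (17.52+16.60)/2 × 0.5 = 8.53
  [14.5→16.5]: (16.60+13.40)/2 × 2 = 30.0
  [16.5→18]: (13.40+11.40)/2 × 1.5 = 18.6
  Sum = 465.08 mg/L·h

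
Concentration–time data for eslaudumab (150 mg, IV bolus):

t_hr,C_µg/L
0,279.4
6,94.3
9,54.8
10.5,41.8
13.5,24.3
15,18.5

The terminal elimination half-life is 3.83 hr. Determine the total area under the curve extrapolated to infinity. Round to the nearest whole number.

Trapezoidal AUC_0→15:
  [0→6]: (279.4+94.3)/2 × 6 = 1121.1
  [6→9]: (94.3+54.8)/2 × 3 = 223.65
  [9→10.5]: (54.8+41.8)/2 × 1.5 = 72.45
  [10.5→13.5]: (41.8+24.3)/2 × 3 = 99.15
  [13.5→15]: (24.3+18.5)/2 × 1.5 = 32.1
  Sum = 1548.45 µg/L·hr
k_e = ln2 / t½ = 0.693147 / 3.83 = 0.1810 hr^-1
Extrapolated tail: C_last / k_e = 18.5 / 0.181 = 102.210
AUC_0→∞ = 1548.45 + 102.210 = 1650.66 µg/L·hr

AUC = 1651 µg/L·hr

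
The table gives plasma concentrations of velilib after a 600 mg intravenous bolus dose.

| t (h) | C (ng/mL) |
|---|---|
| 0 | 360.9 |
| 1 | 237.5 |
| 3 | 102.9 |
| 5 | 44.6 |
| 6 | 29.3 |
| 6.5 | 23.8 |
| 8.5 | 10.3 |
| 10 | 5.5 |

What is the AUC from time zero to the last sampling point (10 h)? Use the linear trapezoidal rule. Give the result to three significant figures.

Trapezoidal AUC_0→10:
  [0→1]: (360.9+237.5)/2 × 1 = 299.2
  [1→3]: (237.5+102.9)/2 × 2 = 340.4
  [3→5]: (102.9+44.6)/2 × 2 = 147.5
  [5→6]: (44.6+29.3)/2 × 1 = 36.95
  [6→6.5]: (29.3+23.8)/2 × 0.5 = 13.275
  [6.5→8.5]: (23.8+10.3)/2 × 2 = 34.1
  [8.5→10]: (10.3+5.5)/2 × 1.5 = 11.85
  Sum = 883.275 ng/mL·h

AUC = 883 ng/mL·h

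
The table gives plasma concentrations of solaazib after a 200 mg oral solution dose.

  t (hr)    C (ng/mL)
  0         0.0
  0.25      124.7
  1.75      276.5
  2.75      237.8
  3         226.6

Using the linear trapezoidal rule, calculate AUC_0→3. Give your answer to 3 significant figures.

Trapezoidal AUC_0→3:
  [0→0.25]: (0.0+124.7)/2 × 0.25 = 15.5875
  [0.25→1.75]: (124.7+276.5)/2 × 1.5 = 300.9
  [1.75→2.75]: (276.5+237.8)/2 × 1 = 257.15
  [2.75→3]: (237.8+226.6)/2 × 0.25 = 58.05
  Sum = 631.6875 ng/mL·hr

AUC = 632 ng/mL·hr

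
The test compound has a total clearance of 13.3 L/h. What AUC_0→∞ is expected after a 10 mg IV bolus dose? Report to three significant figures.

AUC_0→∞ = Dose_iv / CL
        = 10 / 13.3 = 0.75188 mg/L·h

AUC = 0.752 mg/L·h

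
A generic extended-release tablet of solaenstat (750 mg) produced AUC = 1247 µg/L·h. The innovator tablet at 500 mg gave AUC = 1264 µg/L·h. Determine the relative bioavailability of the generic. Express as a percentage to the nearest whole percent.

F_rel = 66%

F_rel = (AUC_test/D_test) / (AUC_ref/D_ref)
      = (1247/750) / (1264/500)
      = 1.66267 / 2.528 = 0.6577 = 65.77%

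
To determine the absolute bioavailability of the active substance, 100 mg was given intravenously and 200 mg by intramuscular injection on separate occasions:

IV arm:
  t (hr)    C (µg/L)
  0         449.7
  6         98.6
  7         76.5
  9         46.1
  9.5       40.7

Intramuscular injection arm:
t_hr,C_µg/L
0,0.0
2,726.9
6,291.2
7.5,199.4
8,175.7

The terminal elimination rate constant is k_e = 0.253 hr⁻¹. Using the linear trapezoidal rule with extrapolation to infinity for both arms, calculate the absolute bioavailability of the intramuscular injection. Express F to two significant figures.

Trapezoidal AUC_0→9.5 (IV):
  [0→6]: (449.7+98.6)/2 × 6 = 1644.9
  [6→7]: (98.6+76.5)/2 × 1 = 87.55
  [7→9]: (76.5+46.1)/2 × 2 = 122.6
  [9→9.5]: (46.1+40.7)/2 × 0.5 = 21.7
  Sum = 1876.75 µg/L·hr
IV tail: 40.7/0.253 = 160.870; AUC_iv,0→∞ = 1876.75 + 160.870 = 2037.62 µg/L·hr
Trapezoidal AUC_0→8 (intramuscular injection):
  [0→2]: (0.0+726.9)/2 × 2 = 726.9
  [2→6]: (726.9+291.2)/2 × 4 = 2036.2
  [6→7.5]: (291.2+199.4)/2 × 1.5 = 367.95
  [7.5→8]: (199.4+175.7)/2 × 0.5 = 93.775
  Sum = 3224.825 µg/L·hr
intramuscular injection tail: 175.7/0.253 = 694.466; AUC_ev,0→∞ = 3224.825 + 694.466 = 3919.291 µg/L·hr
F = (AUC_ev/D_ev)/(AUC_iv/D_iv) = (3919.291/200)/(2037.62/100) = 19.596455/20.3762 = 0.9617

F = 0.96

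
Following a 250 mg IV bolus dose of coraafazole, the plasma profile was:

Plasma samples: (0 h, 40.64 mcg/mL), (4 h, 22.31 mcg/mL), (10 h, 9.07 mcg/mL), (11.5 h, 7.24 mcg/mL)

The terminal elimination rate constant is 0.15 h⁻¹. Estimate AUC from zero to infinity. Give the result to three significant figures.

Trapezoidal AUC_0→11.5:
  [0→4]: (40.64+22.31)/2 × 4 = 125.9
  [4→10]: (22.31+9.07)/2 × 6 = 94.14
  [10→11.5]: (9.07+7.24)/2 × 1.5 = 12.2325
  Sum = 232.2725 mcg/mL·h
Extrapolated tail: C_last / k_e = 7.24 / 0.15 = 48.267
AUC_0→∞ = 232.2725 + 48.267 = 280.5395 mcg/mL·h

AUC = 281 mcg/mL·h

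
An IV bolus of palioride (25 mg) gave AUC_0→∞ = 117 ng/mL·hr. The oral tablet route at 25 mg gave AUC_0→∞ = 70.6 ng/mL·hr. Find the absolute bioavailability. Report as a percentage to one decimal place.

F = 60.3%

F = (AUC_ev / D_ev) / (AUC_iv / D_iv)
  = (70.6/25) / (117/25)
  = 2.824 / 4.68 = 0.6034
  = 60.34%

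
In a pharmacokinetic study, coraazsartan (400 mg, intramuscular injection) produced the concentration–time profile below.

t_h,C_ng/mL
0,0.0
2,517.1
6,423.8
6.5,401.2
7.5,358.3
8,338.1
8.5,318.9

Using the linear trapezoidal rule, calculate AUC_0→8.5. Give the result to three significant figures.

AUC = 3320 ng/mL·h

Trapezoidal AUC_0→8.5:
  [0→2]: (0.0+517.1)/2 × 2 = 517.1
  [2→6]: (517.1+423.8)/2 × 4 = 1881.8
  [6→6.5]: (423.8+401.2)/2 × 0.5 = 206.25
  [6.5→7.5]: (401.2+358.3)/2 × 1 = 379.75
  [7.5→8]: (358.3+338.1)/2 × 0.5 = 174.1
  [8→8.5]: (338.1+318.9)/2 × 0.5 = 164.25
  Sum = 3323.25 ng/mL·h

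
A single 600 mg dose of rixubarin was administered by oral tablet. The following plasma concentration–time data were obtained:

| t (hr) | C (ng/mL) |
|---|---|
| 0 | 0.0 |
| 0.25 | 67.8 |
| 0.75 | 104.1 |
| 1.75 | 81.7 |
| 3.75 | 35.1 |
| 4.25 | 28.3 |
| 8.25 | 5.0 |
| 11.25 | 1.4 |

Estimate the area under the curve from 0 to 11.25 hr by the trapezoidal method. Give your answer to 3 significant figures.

AUC = 353 ng/mL·hr

Trapezoidal AUC_0→11.25:
  [0→0.25]: (0.0+67.8)/2 × 0.25 = 8.475
  [0.25→0.75]: (67.8+104.1)/2 × 0.5 = 42.975
  [0.75→1.75]: (104.1+81.7)/2 × 1 = 92.9
  [1.75→3.75]: (81.7+35.1)/2 × 2 = 116.8
  [3.75→4.25]: (35.1+28.3)/2 × 0.5 = 15.85
  [4.25→8.25]: (28.3+5.0)/2 × 4 = 66.6
  [8.25→11.25]: (5.0+1.4)/2 × 3 = 9.6
  Sum = 353.2 ng/mL·hr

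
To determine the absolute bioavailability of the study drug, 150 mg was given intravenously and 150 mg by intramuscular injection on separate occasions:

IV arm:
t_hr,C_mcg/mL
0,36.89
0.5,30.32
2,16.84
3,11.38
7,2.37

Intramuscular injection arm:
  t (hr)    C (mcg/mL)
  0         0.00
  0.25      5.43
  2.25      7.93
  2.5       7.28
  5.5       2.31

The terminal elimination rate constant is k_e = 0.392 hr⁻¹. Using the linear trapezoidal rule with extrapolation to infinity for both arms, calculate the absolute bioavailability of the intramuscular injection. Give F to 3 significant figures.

F = 0.363

Trapezoidal AUC_0→7 (IV):
  [0→0.5]: (36.89+30.32)/2 × 0.5 = 16.8025
  [0.5→2]: (30.32+16.84)/2 × 1.5 = 35.37
  [2→3]: (16.84+11.38)/2 × 1 = 14.11
  [3→7]: (11.38+2.37)/2 × 4 = 27.5
  Sum = 93.7825 mcg/mL·hr
IV tail: 2.37/0.392 = 6.046; AUC_iv,0→∞ = 93.7825 + 6.046 = 99.8285 mcg/mL·hr
Trapezoidal AUC_0→5.5 (intramuscular injection):
  [0→0.25]: (0.00+5.43)/2 × 0.25 = 0.67875
  [0.25→2.25]: (5.43+7.93)/2 × 2 = 13.36
  [2.25→2.5]: (7.93+7.28)/2 × 0.25 = 1.90125
  [2.5→5.5]: (7.28+2.31)/2 × 3 = 14.385
  Sum = 30.325 mcg/mL·hr
intramuscular injection tail: 2.31/0.392 = 5.893; AUC_ev,0→∞ = 30.325 + 5.893 = 36.218 mcg/mL·hr
F = (AUC_ev/D_ev)/(AUC_iv/D_iv) = (36.218/150)/(99.8285/150) = 0.241453/0.665523 = 0.3628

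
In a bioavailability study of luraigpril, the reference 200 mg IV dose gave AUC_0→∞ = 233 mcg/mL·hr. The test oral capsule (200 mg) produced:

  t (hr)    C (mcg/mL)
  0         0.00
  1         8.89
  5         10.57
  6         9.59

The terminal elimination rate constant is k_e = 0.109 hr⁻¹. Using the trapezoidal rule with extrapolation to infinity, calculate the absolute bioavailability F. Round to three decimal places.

Trapezoidal AUC_0→6 (oral capsule):
  [0→1]: (0.00+8.89)/2 × 1 = 4.445
  [1→5]: (8.89+10.57)/2 × 4 = 38.92
  [5→6]: (10.57+9.59)/2 × 1 = 10.08
  Sum = 53.445 mcg/mL·hr
Tail: C_last/k_e = 9.59/0.109 = 87.982
AUC_0→∞ (oral capsule) = 53.445 + 87.982 = 141.427 mcg/mL·hr
F = (AUC_ev/D_ev)/(AUC_iv/D_iv) = (141.427/200)/(233/200) = 0.707135/1.165 = 0.6070

F = 0.607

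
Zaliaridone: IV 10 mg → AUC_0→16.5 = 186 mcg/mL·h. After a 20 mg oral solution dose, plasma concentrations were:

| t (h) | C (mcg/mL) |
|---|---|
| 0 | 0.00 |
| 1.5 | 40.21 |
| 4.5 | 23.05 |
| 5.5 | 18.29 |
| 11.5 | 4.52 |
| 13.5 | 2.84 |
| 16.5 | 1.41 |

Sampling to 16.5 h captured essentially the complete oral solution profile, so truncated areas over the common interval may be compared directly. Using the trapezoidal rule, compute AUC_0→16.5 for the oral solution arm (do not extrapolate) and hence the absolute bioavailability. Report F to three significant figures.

F = 0.613

Trapezoidal AUC_0→16.5 (oral solution):
  [0→1.5]: (0.00+40.21)/2 × 1.5 = 30.1575
  [1.5→4.5]: (40.21+23.05)/2 × 3 = 94.89
  [4.5→5.5]: (23.05+18.29)/2 × 1 = 20.67
  [5.5→11.5]: (18.29+4.52)/2 × 6 = 68.43
  [11.5→13.5]: (4.52+2.84)/2 × 2 = 7.36
  [13.5→16.5]: (2.84+1.41)/2 × 3 = 6.375
  Sum = 227.8825 mcg/mL·h
F = (AUC_ev/D_ev)/(AUC_iv/D_iv) = (227.8825/20)/(186/10) = 11.394125/18.6 = 0.6126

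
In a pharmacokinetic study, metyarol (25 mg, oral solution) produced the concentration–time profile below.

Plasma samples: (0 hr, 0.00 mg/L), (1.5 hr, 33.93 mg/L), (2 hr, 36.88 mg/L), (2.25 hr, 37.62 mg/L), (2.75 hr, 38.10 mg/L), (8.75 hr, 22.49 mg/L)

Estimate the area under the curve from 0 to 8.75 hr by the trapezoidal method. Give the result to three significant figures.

AUC = 253 mg/L·hr

Trapezoidal AUC_0→8.75:
  [0→1.5]: (0.00+33.93)/2 × 1.5 = 25.4475
  [1.5→2]: (33.93+36.88)/2 × 0.5 = 17.7025
  [2→2.25]: (36.88+37.62)/2 × 0.25 = 9.3125
  [2.25→2.75]: (37.62+38.10)/2 × 0.5 = 18.93
  [2.75→8.75]: (38.10+22.49)/2 × 6 = 181.77
  Sum = 253.1625 mg/L·hr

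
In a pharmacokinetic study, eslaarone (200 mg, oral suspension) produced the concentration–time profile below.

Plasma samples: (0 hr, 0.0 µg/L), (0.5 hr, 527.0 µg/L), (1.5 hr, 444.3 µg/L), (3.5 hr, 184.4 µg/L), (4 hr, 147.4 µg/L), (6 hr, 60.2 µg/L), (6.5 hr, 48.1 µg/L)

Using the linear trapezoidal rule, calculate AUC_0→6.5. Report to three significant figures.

AUC = 1560 µg/L·hr

Trapezoidal AUC_0→6.5:
  [0→0.5]: (0.0+527.0)/2 × 0.5 = 131.75
  [0.5→1.5]: (527.0+444.3)/2 × 1 = 485.65
  [1.5→3.5]: (444.3+184.4)/2 × 2 = 628.7
  [3.5→4]: (184.4+147.4)/2 × 0.5 = 82.95
  [4→6]: (147.4+60.2)/2 × 2 = 207.6
  [6→6.5]: (60.2+48.1)/2 × 0.5 = 27.075
  Sum = 1563.725 µg/L·hr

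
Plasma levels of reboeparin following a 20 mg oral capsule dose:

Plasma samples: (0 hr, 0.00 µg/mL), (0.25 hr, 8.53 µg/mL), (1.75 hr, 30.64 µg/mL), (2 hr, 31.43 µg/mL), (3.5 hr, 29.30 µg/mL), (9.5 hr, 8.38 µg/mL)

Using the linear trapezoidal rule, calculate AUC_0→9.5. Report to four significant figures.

Trapezoidal AUC_0→9.5:
  [0→0.25]: (0.00+8.53)/2 × 0.25 = 1.06625
  [0.25→1.75]: (8.53+30.64)/2 × 1.5 = 29.3775
  [1.75→2]: (30.64+31.43)/2 × 0.25 = 7.75875
  [2→3.5]: (31.43+29.30)/2 × 1.5 = 45.5475
  [3.5→9.5]: (29.30+8.38)/2 × 6 = 113.04
  Sum = 196.79 µg/mL·hr

AUC = 196.8 µg/mL·hr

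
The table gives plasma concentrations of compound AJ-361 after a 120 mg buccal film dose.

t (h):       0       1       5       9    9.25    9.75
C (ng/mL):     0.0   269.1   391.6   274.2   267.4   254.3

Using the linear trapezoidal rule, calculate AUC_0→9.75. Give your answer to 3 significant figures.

AUC = 2990 ng/mL·h

Trapezoidal AUC_0→9.75:
  [0→1]: (0.0+269.1)/2 × 1 = 134.55
  [1→5]: (269.1+391.6)/2 × 4 = 1321.4
  [5→9]: (391.6+274.2)/2 × 4 = 1331.6
  [9→9.25]: (274.2+267.4)/2 × 0.25 = 67.7
  [9.25→9.75]: (267.4+254.3)/2 × 0.5 = 130.425
  Sum = 2985.675 ng/mL·h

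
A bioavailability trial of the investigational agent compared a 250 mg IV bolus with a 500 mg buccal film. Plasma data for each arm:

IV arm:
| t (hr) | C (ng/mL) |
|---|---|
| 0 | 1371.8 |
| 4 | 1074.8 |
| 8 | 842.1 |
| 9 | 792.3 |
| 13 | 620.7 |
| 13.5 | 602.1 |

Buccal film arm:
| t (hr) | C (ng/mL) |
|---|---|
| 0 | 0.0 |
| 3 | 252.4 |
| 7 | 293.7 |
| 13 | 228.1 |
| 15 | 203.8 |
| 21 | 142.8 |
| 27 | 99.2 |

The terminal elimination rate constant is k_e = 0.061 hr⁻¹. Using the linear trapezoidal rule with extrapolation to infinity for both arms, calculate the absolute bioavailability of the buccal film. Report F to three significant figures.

F = 0.152

Trapezoidal AUC_0→13.5 (IV):
  [0→4]: (1371.8+1074.8)/2 × 4 = 4893.2
  [4→8]: (1074.8+842.1)/2 × 4 = 3833.8
  [8→9]: (842.1+792.3)/2 × 1 = 817.2
  [9→13]: (792.3+620.7)/2 × 4 = 2826.0
  [13→13.5]: (620.7+602.1)/2 × 0.5 = 305.7
  Sum = 12675.9 ng/mL·hr
IV tail: 602.1/0.061 = 9870.492; AUC_iv,0→∞ = 12675.9 + 9870.492 = 22546.392 ng/mL·hr
Trapezoidal AUC_0→27 (buccal film):
  [0→3]: (0.0+252.4)/2 × 3 = 378.6
  [3→7]: (252.4+293.7)/2 × 4 = 1092.2
  [7→13]: (293.7+228.1)/2 × 6 = 1565.4
  [13→15]: (228.1+203.8)/2 × 2 = 431.9
  [15→21]: (203.8+142.8)/2 × 6 = 1039.8
  [21→27]: (142.8+99.2)/2 × 6 = 726.0
  Sum = 5233.9 ng/mL·hr
buccal film tail: 99.2/0.061 = 1626.230; AUC_ev,0→∞ = 5233.9 + 1626.230 = 6860.13 ng/mL·hr
F = (AUC_ev/D_ev)/(AUC_iv/D_iv) = (6860.13/500)/(22546.392/250) = 13.72026/90.185568 = 0.1521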